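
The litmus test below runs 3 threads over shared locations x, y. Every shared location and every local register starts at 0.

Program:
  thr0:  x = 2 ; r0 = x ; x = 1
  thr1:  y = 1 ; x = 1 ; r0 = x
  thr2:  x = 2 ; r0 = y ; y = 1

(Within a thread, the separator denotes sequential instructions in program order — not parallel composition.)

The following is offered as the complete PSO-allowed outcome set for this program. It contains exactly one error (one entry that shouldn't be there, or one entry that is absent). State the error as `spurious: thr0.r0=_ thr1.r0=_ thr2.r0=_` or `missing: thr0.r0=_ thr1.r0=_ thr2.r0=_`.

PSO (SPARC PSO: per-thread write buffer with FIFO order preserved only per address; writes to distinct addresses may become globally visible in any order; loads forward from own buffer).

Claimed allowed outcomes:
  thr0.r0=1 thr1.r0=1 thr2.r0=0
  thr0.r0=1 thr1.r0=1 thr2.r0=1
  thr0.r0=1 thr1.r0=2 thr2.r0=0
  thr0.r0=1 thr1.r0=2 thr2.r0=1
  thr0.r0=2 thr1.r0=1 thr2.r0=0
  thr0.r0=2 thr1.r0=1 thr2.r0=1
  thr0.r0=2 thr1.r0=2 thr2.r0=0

missing: thr0.r0=2 thr1.r0=2 thr2.r0=1

outcome vector order: (thr0.r0,thr1.r0,thr2.r0)
[PSO] allowed = {<1 1 0> <1 1 1> <1 2 0> <1 2 1> <2 1 0> <2 1 1> <2 2 0> <2 2 1>}
PSO∖claimed = {<2 2 1>}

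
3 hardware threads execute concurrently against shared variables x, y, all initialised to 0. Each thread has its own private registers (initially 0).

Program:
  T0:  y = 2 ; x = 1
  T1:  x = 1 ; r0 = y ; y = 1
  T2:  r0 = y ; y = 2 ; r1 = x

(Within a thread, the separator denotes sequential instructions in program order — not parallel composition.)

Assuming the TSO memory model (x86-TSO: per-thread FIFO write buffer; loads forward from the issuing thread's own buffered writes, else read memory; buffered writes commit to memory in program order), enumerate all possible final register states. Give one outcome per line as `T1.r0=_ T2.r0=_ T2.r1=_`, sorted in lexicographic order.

outcome vector order: (T1.r0,T2.r0,T2.r1)
|TSO outcomes| = 10

T1.r0=0 T2.r0=0 T2.r1=0
T1.r0=0 T2.r0=0 T2.r1=1
T1.r0=0 T2.r0=1 T2.r1=1
T1.r0=0 T2.r0=2 T2.r1=0
T1.r0=0 T2.r0=2 T2.r1=1
T1.r0=2 T2.r0=0 T2.r1=0
T1.r0=2 T2.r0=0 T2.r1=1
T1.r0=2 T2.r0=1 T2.r1=1
T1.r0=2 T2.r0=2 T2.r1=0
T1.r0=2 T2.r0=2 T2.r1=1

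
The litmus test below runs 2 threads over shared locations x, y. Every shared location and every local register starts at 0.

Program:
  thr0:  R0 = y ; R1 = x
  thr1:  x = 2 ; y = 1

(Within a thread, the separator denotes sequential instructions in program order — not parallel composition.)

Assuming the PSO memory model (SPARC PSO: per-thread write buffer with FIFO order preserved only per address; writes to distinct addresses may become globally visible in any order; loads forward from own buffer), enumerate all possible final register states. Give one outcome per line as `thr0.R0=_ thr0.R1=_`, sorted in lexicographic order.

thr0.R0=0 thr0.R1=0
thr0.R0=0 thr0.R1=2
thr0.R0=1 thr0.R1=0
thr0.R0=1 thr0.R1=2

outcome vector order: (thr0.R0,thr0.R1)
|PSO outcomes| = 4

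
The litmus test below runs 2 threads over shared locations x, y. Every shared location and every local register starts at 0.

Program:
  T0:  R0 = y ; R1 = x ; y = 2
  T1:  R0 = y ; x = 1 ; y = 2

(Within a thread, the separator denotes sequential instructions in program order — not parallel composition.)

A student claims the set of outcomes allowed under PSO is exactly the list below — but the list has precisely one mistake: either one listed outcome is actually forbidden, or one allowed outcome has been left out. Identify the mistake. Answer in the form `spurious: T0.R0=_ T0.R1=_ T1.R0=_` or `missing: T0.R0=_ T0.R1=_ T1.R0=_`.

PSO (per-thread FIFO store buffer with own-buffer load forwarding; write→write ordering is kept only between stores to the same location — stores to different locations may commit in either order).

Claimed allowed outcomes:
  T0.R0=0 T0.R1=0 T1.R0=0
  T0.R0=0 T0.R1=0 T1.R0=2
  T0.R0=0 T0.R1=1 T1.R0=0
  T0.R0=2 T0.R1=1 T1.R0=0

outcome vector order: (T0.R0,T0.R1,T1.R0)
[PSO] allowed = {000; 002; 010; 200; 210}
PSO∖claimed = {200}

missing: T0.R0=2 T0.R1=0 T1.R0=0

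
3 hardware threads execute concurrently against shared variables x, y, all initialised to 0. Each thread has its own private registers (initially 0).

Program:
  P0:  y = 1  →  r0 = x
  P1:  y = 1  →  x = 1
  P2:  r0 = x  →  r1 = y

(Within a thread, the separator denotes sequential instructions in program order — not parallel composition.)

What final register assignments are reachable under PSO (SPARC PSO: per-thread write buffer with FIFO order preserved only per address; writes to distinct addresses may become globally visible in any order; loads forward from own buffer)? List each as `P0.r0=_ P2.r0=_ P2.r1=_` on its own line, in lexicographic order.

outcome vector order: (P0.r0,P2.r0,P2.r1)
|PSO outcomes| = 8

P0.r0=0 P2.r0=0 P2.r1=0
P0.r0=0 P2.r0=0 P2.r1=1
P0.r0=0 P2.r0=1 P2.r1=0
P0.r0=0 P2.r0=1 P2.r1=1
P0.r0=1 P2.r0=0 P2.r1=0
P0.r0=1 P2.r0=0 P2.r1=1
P0.r0=1 P2.r0=1 P2.r1=0
P0.r0=1 P2.r0=1 P2.r1=1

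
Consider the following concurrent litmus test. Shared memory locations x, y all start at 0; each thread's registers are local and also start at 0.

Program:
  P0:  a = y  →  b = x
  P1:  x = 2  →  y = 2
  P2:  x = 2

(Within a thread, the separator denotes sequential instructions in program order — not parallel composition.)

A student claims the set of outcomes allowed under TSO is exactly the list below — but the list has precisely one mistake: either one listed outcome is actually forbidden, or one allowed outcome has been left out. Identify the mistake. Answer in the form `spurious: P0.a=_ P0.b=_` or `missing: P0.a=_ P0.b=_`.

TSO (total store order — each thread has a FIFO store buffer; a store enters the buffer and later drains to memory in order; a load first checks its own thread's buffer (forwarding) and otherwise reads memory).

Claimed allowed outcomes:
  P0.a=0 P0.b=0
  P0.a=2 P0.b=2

outcome vector order: (P0.a,P0.b)
TSO (3): <0 0>, <0 2>, <2 2>
TSO∖claimed = {<0 2>}

missing: P0.a=0 P0.b=2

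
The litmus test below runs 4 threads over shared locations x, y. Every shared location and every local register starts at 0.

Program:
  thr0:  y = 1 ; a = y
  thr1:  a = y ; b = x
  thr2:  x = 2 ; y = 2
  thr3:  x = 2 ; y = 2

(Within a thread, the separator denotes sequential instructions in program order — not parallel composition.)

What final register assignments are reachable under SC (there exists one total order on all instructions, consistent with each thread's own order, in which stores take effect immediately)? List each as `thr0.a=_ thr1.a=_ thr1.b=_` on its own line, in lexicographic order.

thr0.a=1 thr1.a=0 thr1.b=0
thr0.a=1 thr1.a=0 thr1.b=2
thr0.a=1 thr1.a=1 thr1.b=0
thr0.a=1 thr1.a=1 thr1.b=2
thr0.a=1 thr1.a=2 thr1.b=2
thr0.a=2 thr1.a=0 thr1.b=0
thr0.a=2 thr1.a=0 thr1.b=2
thr0.a=2 thr1.a=1 thr1.b=0
thr0.a=2 thr1.a=1 thr1.b=2
thr0.a=2 thr1.a=2 thr1.b=2

outcome vector order: (thr0.a,thr1.a,thr1.b)
|SC outcomes| = 10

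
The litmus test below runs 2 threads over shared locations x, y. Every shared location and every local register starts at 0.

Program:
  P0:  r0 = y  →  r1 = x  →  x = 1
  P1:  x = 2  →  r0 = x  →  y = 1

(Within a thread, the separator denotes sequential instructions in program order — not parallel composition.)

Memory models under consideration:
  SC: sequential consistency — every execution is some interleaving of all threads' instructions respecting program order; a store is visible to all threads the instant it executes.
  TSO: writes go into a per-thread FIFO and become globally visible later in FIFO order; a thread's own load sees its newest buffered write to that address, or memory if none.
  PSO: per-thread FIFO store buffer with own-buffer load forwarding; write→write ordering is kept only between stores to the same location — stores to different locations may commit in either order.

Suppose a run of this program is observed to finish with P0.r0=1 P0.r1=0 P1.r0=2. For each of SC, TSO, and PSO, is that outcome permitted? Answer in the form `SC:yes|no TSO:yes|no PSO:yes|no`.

SC:no TSO:no PSO:yes

outcome vector order: (P0.r0,P0.r1,P1.r0)
SC: 5 outcomes — {(0,0,1), (0,0,2), (0,2,1), (0,2,2), (1,2,2)}
TSO: 5 outcomes — {(0,0,1), (0,0,2), (0,2,1), (0,2,2), (1,2,2)}
PSO: 6 outcomes — {(0,0,1), (0,0,2), (0,2,1), (0,2,2), (1,0,2), (1,2,2)}
target (1,0,2) ∈ {PSO}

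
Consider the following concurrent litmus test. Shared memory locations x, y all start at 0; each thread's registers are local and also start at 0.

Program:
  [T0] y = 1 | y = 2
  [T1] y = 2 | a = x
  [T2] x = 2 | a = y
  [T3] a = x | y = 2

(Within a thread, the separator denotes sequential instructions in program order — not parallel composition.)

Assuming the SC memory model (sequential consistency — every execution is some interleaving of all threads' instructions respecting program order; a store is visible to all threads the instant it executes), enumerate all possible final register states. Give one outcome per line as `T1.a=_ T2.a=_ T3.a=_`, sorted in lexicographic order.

T1.a=0 T2.a=1 T3.a=0
T1.a=0 T2.a=1 T3.a=2
T1.a=0 T2.a=2 T3.a=0
T1.a=0 T2.a=2 T3.a=2
T1.a=2 T2.a=0 T3.a=0
T1.a=2 T2.a=0 T3.a=2
T1.a=2 T2.a=1 T3.a=0
T1.a=2 T2.a=1 T3.a=2
T1.a=2 T2.a=2 T3.a=0
T1.a=2 T2.a=2 T3.a=2

outcome vector order: (T1.a,T2.a,T3.a)
|SC outcomes| = 10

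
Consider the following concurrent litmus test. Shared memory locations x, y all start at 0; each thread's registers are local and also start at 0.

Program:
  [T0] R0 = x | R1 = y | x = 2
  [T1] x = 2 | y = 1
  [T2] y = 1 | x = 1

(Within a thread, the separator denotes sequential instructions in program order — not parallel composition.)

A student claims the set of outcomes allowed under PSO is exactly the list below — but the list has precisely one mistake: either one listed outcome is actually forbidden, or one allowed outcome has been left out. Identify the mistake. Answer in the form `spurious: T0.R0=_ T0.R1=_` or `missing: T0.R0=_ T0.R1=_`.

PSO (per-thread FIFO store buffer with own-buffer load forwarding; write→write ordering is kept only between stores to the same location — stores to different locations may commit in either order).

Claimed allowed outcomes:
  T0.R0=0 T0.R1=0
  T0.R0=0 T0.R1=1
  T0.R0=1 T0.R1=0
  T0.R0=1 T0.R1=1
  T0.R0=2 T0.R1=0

outcome vector order: (T0.R0,T0.R1)
under PSO → <0 0>, <0 1>, <1 0>, <1 1>, <2 0>, <2 1>
PSO∖claimed = {<2 1>}

missing: T0.R0=2 T0.R1=1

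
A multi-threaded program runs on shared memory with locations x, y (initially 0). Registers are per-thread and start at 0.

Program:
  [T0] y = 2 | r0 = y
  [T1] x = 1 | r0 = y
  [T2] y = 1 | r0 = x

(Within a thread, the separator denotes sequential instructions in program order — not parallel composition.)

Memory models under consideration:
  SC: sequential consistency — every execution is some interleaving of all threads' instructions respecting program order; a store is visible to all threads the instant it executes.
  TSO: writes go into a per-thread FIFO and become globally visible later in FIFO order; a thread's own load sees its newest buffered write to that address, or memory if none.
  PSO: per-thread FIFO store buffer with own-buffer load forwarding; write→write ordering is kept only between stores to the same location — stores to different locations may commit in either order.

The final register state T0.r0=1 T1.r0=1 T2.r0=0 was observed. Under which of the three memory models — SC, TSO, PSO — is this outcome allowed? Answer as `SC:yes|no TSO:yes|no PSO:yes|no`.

SC:yes TSO:yes PSO:yes

outcome vector order: (T0.r0,T1.r0,T2.r0)
SC: 9 outcomes — {<1 0 1>, <1 1 0>, <1 1 1>, <1 2 1>, <2 0 1>, <2 1 0>, <2 1 1>, <2 2 0>, <2 2 1>}
TSO: 12 outcomes — {<1 0 0>, <1 0 1>, <1 1 0>, <1 1 1>, <1 2 0>, <1 2 1>, <2 0 0>, <2 0 1>, <2 1 0>, <2 1 1>, <2 2 0>, <2 2 1>}
PSO: 12 outcomes — {<1 0 0>, <1 0 1>, <1 1 0>, <1 1 1>, <1 2 0>, <1 2 1>, <2 0 0>, <2 0 1>, <2 1 0>, <2 1 1>, <2 2 0>, <2 2 1>}
target <1 1 0> ∈ {SC,TSO,PSO}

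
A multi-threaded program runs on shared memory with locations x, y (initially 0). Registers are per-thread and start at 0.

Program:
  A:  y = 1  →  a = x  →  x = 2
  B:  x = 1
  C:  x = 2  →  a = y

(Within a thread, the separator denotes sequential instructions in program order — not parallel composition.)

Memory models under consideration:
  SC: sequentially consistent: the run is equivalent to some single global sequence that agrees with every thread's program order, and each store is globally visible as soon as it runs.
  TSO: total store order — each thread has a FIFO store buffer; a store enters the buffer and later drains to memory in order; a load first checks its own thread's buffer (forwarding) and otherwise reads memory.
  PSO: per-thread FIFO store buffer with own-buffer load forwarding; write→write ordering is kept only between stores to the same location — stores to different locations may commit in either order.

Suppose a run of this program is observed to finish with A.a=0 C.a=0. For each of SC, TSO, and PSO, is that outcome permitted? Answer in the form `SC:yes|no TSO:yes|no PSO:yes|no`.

outcome vector order: (A.a,C.a)
under SC → 01, 10, 11, 20, 21
under TSO → 00, 01, 10, 11, 20, 21
under PSO → 00, 01, 10, 11, 20, 21
target 00 ∈ {TSO,PSO}

SC:no TSO:yes PSO:yes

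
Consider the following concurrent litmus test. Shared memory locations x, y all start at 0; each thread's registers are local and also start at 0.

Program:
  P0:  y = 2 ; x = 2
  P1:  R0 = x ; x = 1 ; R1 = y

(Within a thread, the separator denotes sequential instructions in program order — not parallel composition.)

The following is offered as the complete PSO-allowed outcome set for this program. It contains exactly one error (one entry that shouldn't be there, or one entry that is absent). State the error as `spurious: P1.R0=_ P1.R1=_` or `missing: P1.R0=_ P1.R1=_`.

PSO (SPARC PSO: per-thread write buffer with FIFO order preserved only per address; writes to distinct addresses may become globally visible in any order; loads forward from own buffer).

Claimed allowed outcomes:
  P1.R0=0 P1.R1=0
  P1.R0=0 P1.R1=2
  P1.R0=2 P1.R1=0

outcome vector order: (P1.R0,P1.R1)
PSO (4): (0,0); (0,2); (2,0); (2,2)
PSO∖claimed = {(2,2)}

missing: P1.R0=2 P1.R1=2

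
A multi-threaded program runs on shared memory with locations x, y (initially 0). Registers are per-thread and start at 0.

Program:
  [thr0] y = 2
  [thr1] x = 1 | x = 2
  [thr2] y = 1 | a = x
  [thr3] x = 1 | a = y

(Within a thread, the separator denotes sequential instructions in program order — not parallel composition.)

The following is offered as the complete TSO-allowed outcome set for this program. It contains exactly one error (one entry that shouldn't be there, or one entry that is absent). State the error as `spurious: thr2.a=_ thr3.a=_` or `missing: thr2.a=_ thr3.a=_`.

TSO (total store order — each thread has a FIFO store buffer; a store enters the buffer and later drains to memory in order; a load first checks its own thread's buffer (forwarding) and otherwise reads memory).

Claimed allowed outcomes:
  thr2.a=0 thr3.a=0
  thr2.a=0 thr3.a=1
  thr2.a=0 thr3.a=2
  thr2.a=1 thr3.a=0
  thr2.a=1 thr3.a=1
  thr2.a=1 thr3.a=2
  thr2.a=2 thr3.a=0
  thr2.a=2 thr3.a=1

missing: thr2.a=2 thr3.a=2

outcome vector order: (thr2.a,thr3.a)
TSO (9): (0,0), (0,1), (0,2), (1,0), (1,1), (1,2), (2,0), (2,1), (2,2)
TSO∖claimed = {(2,2)}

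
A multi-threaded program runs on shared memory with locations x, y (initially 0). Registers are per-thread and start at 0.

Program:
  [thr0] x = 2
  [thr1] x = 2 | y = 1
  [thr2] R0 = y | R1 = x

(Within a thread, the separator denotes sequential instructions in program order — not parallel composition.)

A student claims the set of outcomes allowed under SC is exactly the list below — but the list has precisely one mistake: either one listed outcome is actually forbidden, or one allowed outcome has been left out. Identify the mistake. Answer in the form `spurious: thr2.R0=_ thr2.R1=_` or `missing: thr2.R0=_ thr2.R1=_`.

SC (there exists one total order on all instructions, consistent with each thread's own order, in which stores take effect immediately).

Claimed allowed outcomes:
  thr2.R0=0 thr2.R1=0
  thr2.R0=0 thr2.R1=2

outcome vector order: (thr2.R0,thr2.R1)
SC (3): (0,0); (0,2); (1,2)
SC∖claimed = {(1,2)}

missing: thr2.R0=1 thr2.R1=2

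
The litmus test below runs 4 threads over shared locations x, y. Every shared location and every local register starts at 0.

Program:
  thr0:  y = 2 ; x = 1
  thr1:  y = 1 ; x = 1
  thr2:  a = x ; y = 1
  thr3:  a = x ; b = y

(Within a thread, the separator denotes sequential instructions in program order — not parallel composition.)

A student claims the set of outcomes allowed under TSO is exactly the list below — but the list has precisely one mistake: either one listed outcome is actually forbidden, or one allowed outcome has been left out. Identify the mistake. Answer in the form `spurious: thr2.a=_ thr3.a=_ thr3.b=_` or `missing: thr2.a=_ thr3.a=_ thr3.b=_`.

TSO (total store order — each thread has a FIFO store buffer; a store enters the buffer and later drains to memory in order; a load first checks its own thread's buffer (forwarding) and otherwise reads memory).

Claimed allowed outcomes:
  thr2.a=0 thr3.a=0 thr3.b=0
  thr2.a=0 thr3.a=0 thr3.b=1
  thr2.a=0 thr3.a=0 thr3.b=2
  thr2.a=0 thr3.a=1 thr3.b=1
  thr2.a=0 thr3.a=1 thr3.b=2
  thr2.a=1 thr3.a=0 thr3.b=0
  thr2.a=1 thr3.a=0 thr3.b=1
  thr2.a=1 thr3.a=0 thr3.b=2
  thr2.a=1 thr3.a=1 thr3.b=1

outcome vector order: (thr2.a,thr3.a,thr3.b)
under TSO → <0 0 0>; <0 0 1>; <0 0 2>; <0 1 1>; <0 1 2>; <1 0 0>; <1 0 1>; <1 0 2>; <1 1 1>; <1 1 2>
TSO∖claimed = {<1 1 2>}

missing: thr2.a=1 thr3.a=1 thr3.b=2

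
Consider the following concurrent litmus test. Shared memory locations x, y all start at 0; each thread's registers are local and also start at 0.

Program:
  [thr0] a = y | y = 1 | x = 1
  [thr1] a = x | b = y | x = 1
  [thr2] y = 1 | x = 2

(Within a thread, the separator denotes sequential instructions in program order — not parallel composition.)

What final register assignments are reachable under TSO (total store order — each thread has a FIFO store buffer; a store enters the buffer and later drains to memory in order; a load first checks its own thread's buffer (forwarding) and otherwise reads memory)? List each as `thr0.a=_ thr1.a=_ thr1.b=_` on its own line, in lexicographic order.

thr0.a=0 thr1.a=0 thr1.b=0
thr0.a=0 thr1.a=0 thr1.b=1
thr0.a=0 thr1.a=1 thr1.b=1
thr0.a=0 thr1.a=2 thr1.b=1
thr0.a=1 thr1.a=0 thr1.b=0
thr0.a=1 thr1.a=0 thr1.b=1
thr0.a=1 thr1.a=1 thr1.b=1
thr0.a=1 thr1.a=2 thr1.b=1

outcome vector order: (thr0.a,thr1.a,thr1.b)
|TSO outcomes| = 8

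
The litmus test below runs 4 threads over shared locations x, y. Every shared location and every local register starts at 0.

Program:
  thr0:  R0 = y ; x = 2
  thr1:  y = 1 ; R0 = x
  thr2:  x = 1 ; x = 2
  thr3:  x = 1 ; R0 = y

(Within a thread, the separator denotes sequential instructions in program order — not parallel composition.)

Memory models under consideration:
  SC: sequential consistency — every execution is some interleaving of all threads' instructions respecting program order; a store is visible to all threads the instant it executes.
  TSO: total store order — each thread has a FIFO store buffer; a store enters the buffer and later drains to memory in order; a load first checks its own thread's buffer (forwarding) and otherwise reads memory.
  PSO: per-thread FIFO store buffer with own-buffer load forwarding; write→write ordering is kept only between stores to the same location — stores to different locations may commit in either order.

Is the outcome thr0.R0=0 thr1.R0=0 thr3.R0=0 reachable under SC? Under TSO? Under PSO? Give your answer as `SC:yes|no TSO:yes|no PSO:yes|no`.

outcome vector order: (thr0.R0,thr1.R0,thr3.R0)
SC: 10 outcomes — {0/0/1 0/1/0 0/1/1 0/2/0 0/2/1 1/0/1 1/1/0 1/1/1 1/2/0 1/2/1}
TSO: 12 outcomes — {0/0/0 0/0/1 0/1/0 0/1/1 0/2/0 0/2/1 1/0/0 1/0/1 1/1/0 1/1/1 1/2/0 1/2/1}
PSO: 12 outcomes — {0/0/0 0/0/1 0/1/0 0/1/1 0/2/0 0/2/1 1/0/0 1/0/1 1/1/0 1/1/1 1/2/0 1/2/1}
target 0/0/0 ∈ {TSO,PSO}

SC:no TSO:yes PSO:yes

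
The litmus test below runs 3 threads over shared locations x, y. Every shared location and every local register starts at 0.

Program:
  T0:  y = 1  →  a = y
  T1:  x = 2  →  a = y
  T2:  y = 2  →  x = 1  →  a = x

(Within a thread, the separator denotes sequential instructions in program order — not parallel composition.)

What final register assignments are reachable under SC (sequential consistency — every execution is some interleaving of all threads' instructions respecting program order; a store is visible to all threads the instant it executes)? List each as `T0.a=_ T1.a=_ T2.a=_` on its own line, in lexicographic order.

outcome vector order: (T0.a,T1.a,T2.a)
|SC outcomes| = 9

T0.a=1 T1.a=0 T2.a=1
T0.a=1 T1.a=1 T2.a=1
T0.a=1 T1.a=1 T2.a=2
T0.a=1 T1.a=2 T2.a=1
T0.a=1 T1.a=2 T2.a=2
T0.a=2 T1.a=0 T2.a=1
T0.a=2 T1.a=1 T2.a=1
T0.a=2 T1.a=2 T2.a=1
T0.a=2 T1.a=2 T2.a=2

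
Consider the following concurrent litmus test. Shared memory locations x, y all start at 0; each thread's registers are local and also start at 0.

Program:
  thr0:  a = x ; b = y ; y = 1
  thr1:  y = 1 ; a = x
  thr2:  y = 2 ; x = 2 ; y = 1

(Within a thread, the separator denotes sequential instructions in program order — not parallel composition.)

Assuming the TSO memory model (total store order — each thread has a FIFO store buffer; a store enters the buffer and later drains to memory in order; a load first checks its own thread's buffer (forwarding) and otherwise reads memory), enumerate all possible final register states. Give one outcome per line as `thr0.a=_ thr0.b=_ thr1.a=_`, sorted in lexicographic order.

outcome vector order: (thr0.a,thr0.b,thr1.a)
|TSO outcomes| = 10

thr0.a=0 thr0.b=0 thr1.a=0
thr0.a=0 thr0.b=0 thr1.a=2
thr0.a=0 thr0.b=1 thr1.a=0
thr0.a=0 thr0.b=1 thr1.a=2
thr0.a=0 thr0.b=2 thr1.a=0
thr0.a=0 thr0.b=2 thr1.a=2
thr0.a=2 thr0.b=1 thr1.a=0
thr0.a=2 thr0.b=1 thr1.a=2
thr0.a=2 thr0.b=2 thr1.a=0
thr0.a=2 thr0.b=2 thr1.a=2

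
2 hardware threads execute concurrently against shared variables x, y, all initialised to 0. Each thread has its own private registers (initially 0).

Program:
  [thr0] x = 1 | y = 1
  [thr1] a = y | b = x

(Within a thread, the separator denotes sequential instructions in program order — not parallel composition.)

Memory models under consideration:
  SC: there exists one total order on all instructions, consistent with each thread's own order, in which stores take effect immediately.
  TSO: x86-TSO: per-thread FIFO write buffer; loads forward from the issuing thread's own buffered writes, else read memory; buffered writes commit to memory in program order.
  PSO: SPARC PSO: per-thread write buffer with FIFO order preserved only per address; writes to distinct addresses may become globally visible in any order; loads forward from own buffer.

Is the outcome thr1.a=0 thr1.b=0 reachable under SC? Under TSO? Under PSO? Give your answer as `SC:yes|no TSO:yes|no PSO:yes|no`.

SC:yes TSO:yes PSO:yes

outcome vector order: (thr1.a,thr1.b)
SC: 3 outcomes — {<0 0>; <0 1>; <1 1>}
TSO: 3 outcomes — {<0 0>; <0 1>; <1 1>}
PSO: 4 outcomes — {<0 0>; <0 1>; <1 0>; <1 1>}
target <0 0> ∈ {SC,TSO,PSO}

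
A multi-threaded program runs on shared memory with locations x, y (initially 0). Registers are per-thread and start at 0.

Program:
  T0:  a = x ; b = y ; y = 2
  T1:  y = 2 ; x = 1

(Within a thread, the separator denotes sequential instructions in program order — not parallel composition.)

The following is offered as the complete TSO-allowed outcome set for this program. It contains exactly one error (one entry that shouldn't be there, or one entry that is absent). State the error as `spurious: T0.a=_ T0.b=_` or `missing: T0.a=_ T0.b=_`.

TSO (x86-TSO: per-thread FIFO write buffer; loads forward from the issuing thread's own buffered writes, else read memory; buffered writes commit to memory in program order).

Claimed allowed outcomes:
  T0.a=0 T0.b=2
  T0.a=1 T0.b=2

missing: T0.a=0 T0.b=0

outcome vector order: (T0.a,T0.b)
[TSO] allowed = {0/0; 0/2; 1/2}
TSO∖claimed = {0/0}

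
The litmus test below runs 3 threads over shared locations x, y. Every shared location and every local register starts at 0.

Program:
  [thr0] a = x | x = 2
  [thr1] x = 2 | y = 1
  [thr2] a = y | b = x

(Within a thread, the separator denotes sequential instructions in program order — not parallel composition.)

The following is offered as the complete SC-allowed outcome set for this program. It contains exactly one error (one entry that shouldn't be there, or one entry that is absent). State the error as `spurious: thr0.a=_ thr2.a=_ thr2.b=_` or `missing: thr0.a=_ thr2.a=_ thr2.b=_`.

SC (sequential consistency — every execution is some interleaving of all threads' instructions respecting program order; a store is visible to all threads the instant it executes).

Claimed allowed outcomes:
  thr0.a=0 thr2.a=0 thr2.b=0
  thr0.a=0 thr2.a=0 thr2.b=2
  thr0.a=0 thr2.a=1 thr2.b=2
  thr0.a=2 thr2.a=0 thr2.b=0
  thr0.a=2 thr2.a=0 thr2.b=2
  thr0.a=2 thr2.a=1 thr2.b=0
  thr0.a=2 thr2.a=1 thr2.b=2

outcome vector order: (thr0.a,thr2.a,thr2.b)
under SC → 000, 002, 012, 200, 202, 212
claimed∖SC = {210}

spurious: thr0.a=2 thr2.a=1 thr2.b=0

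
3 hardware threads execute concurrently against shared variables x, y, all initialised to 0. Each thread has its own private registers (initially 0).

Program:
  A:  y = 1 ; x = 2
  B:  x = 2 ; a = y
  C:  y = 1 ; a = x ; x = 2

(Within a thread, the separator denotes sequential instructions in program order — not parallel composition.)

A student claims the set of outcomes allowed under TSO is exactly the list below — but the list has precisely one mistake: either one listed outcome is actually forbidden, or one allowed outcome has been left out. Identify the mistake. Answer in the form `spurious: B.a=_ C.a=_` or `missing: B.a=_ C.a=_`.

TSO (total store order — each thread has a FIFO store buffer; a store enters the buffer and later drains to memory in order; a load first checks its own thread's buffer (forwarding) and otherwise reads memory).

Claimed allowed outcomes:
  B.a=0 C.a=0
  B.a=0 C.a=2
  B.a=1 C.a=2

outcome vector order: (B.a,C.a)
under TSO → <0 0>, <0 2>, <1 0>, <1 2>
TSO∖claimed = {<1 0>}

missing: B.a=1 C.a=0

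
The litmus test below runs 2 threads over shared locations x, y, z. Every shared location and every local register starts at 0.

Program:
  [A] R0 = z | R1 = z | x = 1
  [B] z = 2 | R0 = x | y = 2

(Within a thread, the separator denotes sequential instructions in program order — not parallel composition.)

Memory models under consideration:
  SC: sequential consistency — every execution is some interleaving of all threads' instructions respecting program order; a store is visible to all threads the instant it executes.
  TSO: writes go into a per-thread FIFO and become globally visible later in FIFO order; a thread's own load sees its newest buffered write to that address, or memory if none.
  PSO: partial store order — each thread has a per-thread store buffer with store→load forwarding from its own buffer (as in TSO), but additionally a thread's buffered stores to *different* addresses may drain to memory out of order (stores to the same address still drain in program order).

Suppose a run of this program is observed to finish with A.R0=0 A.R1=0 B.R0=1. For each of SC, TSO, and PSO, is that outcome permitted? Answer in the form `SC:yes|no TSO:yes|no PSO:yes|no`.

outcome vector order: (A.R0,A.R1,B.R0)
[SC] allowed = {0/0/0; 0/0/1; 0/2/0; 0/2/1; 2/2/0; 2/2/1}
[TSO] allowed = {0/0/0; 0/0/1; 0/2/0; 0/2/1; 2/2/0; 2/2/1}
[PSO] allowed = {0/0/0; 0/0/1; 0/2/0; 0/2/1; 2/2/0; 2/2/1}
target 0/0/1 ∈ {SC,TSO,PSO}

SC:yes TSO:yes PSO:yes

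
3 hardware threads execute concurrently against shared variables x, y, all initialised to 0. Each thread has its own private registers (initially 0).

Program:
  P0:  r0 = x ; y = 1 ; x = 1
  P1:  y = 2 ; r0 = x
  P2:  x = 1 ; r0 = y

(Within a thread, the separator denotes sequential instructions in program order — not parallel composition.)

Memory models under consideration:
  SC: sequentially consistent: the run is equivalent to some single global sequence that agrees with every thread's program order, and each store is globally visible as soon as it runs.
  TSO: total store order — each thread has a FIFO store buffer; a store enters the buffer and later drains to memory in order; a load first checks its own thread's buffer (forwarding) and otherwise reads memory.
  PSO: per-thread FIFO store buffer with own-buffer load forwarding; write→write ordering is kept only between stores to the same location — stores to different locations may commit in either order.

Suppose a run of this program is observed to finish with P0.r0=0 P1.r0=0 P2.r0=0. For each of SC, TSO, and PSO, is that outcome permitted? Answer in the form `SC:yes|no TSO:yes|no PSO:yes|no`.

outcome vector order: (P0.r0,P1.r0,P2.r0)
[SC] allowed = {001, 002, 010, 011, 012, 101, 102, 110, 111, 112}
[TSO] allowed = {000, 001, 002, 010, 011, 012, 100, 101, 102, 110, 111, 112}
[PSO] allowed = {000, 001, 002, 010, 011, 012, 100, 101, 102, 110, 111, 112}
target 000 ∈ {TSO,PSO}

SC:no TSO:yes PSO:yes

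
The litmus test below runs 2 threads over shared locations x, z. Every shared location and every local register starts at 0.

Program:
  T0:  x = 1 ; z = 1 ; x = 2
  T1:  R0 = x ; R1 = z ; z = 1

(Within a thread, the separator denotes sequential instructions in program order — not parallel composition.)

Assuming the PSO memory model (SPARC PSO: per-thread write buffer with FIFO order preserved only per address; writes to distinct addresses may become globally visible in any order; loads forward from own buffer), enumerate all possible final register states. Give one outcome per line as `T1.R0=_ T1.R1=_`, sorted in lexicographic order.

outcome vector order: (T1.R0,T1.R1)
|PSO outcomes| = 6

T1.R0=0 T1.R1=0
T1.R0=0 T1.R1=1
T1.R0=1 T1.R1=0
T1.R0=1 T1.R1=1
T1.R0=2 T1.R1=0
T1.R0=2 T1.R1=1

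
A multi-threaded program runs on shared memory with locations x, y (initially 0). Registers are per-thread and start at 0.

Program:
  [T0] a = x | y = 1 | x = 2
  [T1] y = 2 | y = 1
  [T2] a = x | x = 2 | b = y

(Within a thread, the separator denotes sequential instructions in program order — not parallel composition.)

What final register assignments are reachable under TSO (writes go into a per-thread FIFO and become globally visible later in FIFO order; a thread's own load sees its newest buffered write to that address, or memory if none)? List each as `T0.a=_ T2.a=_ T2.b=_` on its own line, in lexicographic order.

outcome vector order: (T0.a,T2.a,T2.b)
|TSO outcomes| = 8

T0.a=0 T2.a=0 T2.b=0
T0.a=0 T2.a=0 T2.b=1
T0.a=0 T2.a=0 T2.b=2
T0.a=0 T2.a=2 T2.b=1
T0.a=0 T2.a=2 T2.b=2
T0.a=2 T2.a=0 T2.b=0
T0.a=2 T2.a=0 T2.b=1
T0.a=2 T2.a=0 T2.b=2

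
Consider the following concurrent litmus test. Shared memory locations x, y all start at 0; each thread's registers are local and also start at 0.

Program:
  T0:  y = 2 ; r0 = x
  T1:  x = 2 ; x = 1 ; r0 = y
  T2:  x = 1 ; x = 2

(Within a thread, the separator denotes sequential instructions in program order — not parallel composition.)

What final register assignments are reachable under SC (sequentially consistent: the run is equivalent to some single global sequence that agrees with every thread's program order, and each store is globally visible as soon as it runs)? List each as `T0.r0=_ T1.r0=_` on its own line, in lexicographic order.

outcome vector order: (T0.r0,T1.r0)
|SC outcomes| = 5

T0.r0=0 T1.r0=2
T0.r0=1 T1.r0=0
T0.r0=1 T1.r0=2
T0.r0=2 T1.r0=0
T0.r0=2 T1.r0=2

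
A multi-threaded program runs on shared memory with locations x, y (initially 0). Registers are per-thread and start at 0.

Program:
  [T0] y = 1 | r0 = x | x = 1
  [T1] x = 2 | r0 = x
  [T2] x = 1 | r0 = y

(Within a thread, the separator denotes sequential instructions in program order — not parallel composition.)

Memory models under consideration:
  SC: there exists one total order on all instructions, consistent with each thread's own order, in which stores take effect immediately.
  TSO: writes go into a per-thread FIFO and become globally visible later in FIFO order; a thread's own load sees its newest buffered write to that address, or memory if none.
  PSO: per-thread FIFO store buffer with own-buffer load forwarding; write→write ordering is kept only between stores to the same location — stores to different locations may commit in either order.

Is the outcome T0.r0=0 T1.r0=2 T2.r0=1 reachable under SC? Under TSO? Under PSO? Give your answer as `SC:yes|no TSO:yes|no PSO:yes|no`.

SC:yes TSO:yes PSO:yes

outcome vector order: (T0.r0,T1.r0,T2.r0)
[SC] allowed = {<0 1 1>, <0 2 1>, <1 1 0>, <1 1 1>, <1 2 0>, <1 2 1>, <2 1 0>, <2 1 1>, <2 2 0>, <2 2 1>}
[TSO] allowed = {<0 1 0>, <0 1 1>, <0 2 0>, <0 2 1>, <1 1 0>, <1 1 1>, <1 2 0>, <1 2 1>, <2 1 0>, <2 1 1>, <2 2 0>, <2 2 1>}
[PSO] allowed = {<0 1 0>, <0 1 1>, <0 2 0>, <0 2 1>, <1 1 0>, <1 1 1>, <1 2 0>, <1 2 1>, <2 1 0>, <2 1 1>, <2 2 0>, <2 2 1>}
target <0 2 1> ∈ {SC,TSO,PSO}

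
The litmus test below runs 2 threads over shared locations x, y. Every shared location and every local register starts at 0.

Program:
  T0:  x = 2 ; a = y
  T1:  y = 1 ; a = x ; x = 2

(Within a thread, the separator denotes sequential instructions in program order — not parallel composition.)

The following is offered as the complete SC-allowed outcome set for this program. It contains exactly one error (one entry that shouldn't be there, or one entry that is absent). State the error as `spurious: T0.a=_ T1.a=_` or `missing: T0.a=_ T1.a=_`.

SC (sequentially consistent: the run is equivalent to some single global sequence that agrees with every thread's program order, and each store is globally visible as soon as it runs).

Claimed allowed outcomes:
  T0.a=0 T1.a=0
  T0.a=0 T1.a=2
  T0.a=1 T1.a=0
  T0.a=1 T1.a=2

spurious: T0.a=0 T1.a=0

outcome vector order: (T0.a,T1.a)
[SC] allowed = {(0,2); (1,0); (1,2)}
claimed∖SC = {(0,0)}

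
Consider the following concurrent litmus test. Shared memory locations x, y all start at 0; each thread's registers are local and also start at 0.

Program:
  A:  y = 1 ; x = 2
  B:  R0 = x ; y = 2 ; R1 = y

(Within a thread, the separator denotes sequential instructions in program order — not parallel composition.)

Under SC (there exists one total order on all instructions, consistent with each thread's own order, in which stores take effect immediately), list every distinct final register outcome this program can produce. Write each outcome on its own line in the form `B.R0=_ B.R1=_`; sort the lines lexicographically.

B.R0=0 B.R1=1
B.R0=0 B.R1=2
B.R0=2 B.R1=2

outcome vector order: (B.R0,B.R1)
|SC outcomes| = 3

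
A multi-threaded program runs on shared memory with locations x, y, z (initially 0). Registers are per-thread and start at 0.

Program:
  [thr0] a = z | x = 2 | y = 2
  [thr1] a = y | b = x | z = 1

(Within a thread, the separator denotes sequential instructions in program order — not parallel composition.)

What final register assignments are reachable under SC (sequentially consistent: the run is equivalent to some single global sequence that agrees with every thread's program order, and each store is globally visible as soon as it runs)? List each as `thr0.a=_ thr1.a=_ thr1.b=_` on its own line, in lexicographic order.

thr0.a=0 thr1.a=0 thr1.b=0
thr0.a=0 thr1.a=0 thr1.b=2
thr0.a=0 thr1.a=2 thr1.b=2
thr0.a=1 thr1.a=0 thr1.b=0

outcome vector order: (thr0.a,thr1.a,thr1.b)
|SC outcomes| = 4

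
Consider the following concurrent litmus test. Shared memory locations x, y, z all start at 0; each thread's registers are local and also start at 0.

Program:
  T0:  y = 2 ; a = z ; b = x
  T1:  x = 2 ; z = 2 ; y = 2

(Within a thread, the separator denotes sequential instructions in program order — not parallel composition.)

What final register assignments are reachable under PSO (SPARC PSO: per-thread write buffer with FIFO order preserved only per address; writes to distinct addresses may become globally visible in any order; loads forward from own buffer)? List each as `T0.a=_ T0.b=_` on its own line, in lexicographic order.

T0.a=0 T0.b=0
T0.a=0 T0.b=2
T0.a=2 T0.b=0
T0.a=2 T0.b=2

outcome vector order: (T0.a,T0.b)
|PSO outcomes| = 4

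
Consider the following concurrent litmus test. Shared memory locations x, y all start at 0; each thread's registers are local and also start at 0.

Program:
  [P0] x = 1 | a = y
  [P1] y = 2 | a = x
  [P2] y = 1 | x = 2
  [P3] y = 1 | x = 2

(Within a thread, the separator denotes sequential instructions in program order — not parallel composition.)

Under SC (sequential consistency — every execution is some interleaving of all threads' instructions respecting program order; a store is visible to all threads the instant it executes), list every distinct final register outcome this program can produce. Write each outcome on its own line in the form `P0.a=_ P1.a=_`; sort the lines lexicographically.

outcome vector order: (P0.a,P1.a)
|SC outcomes| = 8

P0.a=0 P1.a=1
P0.a=0 P1.a=2
P0.a=1 P1.a=0
P0.a=1 P1.a=1
P0.a=1 P1.a=2
P0.a=2 P1.a=0
P0.a=2 P1.a=1
P0.a=2 P1.a=2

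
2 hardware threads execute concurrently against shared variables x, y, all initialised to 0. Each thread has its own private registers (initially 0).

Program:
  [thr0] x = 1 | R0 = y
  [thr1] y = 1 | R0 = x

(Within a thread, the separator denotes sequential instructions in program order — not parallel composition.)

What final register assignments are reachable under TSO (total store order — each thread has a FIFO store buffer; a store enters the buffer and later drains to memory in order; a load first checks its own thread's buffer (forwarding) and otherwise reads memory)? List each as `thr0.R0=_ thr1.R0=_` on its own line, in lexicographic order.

thr0.R0=0 thr1.R0=0
thr0.R0=0 thr1.R0=1
thr0.R0=1 thr1.R0=0
thr0.R0=1 thr1.R0=1

outcome vector order: (thr0.R0,thr1.R0)
|TSO outcomes| = 4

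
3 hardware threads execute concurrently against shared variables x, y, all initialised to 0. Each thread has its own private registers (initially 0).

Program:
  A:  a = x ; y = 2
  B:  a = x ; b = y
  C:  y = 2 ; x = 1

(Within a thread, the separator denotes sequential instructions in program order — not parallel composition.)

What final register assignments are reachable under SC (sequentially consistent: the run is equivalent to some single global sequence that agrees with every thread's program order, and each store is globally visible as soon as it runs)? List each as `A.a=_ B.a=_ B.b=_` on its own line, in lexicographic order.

outcome vector order: (A.a,B.a,B.b)
|SC outcomes| = 6

A.a=0 B.a=0 B.b=0
A.a=0 B.a=0 B.b=2
A.a=0 B.a=1 B.b=2
A.a=1 B.a=0 B.b=0
A.a=1 B.a=0 B.b=2
A.a=1 B.a=1 B.b=2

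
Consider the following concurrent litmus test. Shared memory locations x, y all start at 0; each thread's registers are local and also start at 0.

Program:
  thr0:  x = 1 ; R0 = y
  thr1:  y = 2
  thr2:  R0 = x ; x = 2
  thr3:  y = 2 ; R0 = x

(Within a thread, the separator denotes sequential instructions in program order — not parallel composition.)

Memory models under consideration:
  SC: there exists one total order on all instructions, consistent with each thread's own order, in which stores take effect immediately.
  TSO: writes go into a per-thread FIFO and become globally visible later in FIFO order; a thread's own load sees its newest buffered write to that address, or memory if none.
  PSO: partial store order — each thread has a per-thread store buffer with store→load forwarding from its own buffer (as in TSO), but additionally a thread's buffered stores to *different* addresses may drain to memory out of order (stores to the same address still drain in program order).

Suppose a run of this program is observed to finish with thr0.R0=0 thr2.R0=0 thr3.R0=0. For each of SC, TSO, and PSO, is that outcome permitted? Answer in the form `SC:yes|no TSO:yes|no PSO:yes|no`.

outcome vector order: (thr0.R0,thr2.R0,thr3.R0)
under SC → 001, 002, 011, 012, 200, 201, 202, 210, 211, 212
under TSO → 000, 001, 002, 010, 011, 012, 200, 201, 202, 210, 211, 212
under PSO → 000, 001, 002, 010, 011, 012, 200, 201, 202, 210, 211, 212
target 000 ∈ {TSO,PSO}

SC:no TSO:yes PSO:yes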